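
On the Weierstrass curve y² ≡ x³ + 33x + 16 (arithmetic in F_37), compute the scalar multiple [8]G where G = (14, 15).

Repeated addition: build up to 8G.
2G: tangent at (14, 15): λ = (3·14² + 33)/(2·15) ≡ 29/30. 30⁻¹ ≡ 21 (mod 37), so λ ≡ 29·21 ≡ 17.
  x = λ² - 14 - 14 = 289 - 28 ≡ 2; y = λ·(14 - 2) - 15 ≡ 4. → (2, 4)
3G: (2, 4) + (14, 15). λ = (15 - 4)/(14 - 2) ≡ 11/12 mod 37. 12⁻¹ ≡ 34 (mod 37), so λ ≡ 4.
  x = λ² - 2 - 14 = 16 - 16 ≡ 0; y = λ·(2 - 0) - 4 ≡ 4. → (0, 4)
4G: (0, 4) + (14, 15). λ = (15 - 4)/(14 - 0) ≡ 11/14 mod 37. 14⁻¹ ≡ 8 (mod 37), so λ ≡ 14.
  x = λ² - 0 - 14 = 196 - 14 ≡ 34; y = λ·(0 - 34) - 4 ≡ 1. → (34, 1)
5G: (34, 1) + (14, 15). λ = (15 - 1)/(14 - 34) ≡ 14/17 mod 37. 17⁻¹ ≡ 24 (mod 37) since 17·24 = 408 ≡ 1, so λ ≡ 3.
  x = λ² - 34 - 14 = 9 - 48 ≡ 35; y = λ·(34 - 35) - 1 ≡ 33. → (35, 33)
6G: (35, 33) + (14, 15). λ = (15 - 33)/(14 - 35) ≡ 19/16 mod 37. 16⁻¹ ≡ 7 (mod 37) since 16·7 = 112 ≡ 1, so λ ≡ 22.
  x = λ² - 35 - 14 = 484 - 49 ≡ 28; y = λ·(35 - 28) - 33 ≡ 10. → (28, 10)
7G: (28, 10) + (14, 15). λ = (15 - 10)/(14 - 28) ≡ 5/23 mod 37. 23⁻¹ ≡ 29 (mod 37), so λ ≡ 34.
  x = λ² - 28 - 14 = 1156 - 42 ≡ 4; y = λ·(28 - 4) - 10 ≡ 29. → (4, 29)
8G: (4, 29) + (14, 15). λ = (15 - 29)/(14 - 4) ≡ 23/10 mod 37. 10⁻¹ ≡ 26 (mod 37), so λ ≡ 6.
  x = λ² - 4 - 14 = 36 - 18 ≡ 18; y = λ·(4 - 18) - 29 ≡ 35. → (18, 35)

(18, 35)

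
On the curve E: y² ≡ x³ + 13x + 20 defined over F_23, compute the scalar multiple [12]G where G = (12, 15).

(5, 16)

Repeated addition: build up to 12G.
2G: tangent at (12, 15): λ = (3·12² + 13)/(2·15) ≡ 8/7. 7⁻¹ ≡ 10 (mod 23), so λ ≡ 8·10 ≡ 11.
  x = λ² - 12 - 12 = 121 - 24 ≡ 5; y = λ·(12 - 5) - 15 ≡ 16. → (5, 16)
3G: (5, 16) + (12, 15). λ = (15 - 16)/(12 - 5) ≡ 22/7 mod 23. 7⁻¹ ≡ 10 (mod 23), so λ ≡ 13.
  x = λ² - 5 - 12 = 169 - 17 ≡ 14; y = λ·(5 - 14) - 16 ≡ 5. → (14, 5)
4G: (14, 5) + (12, 15). λ = (15 - 5)/(12 - 14) ≡ 10/21 mod 23. 21⁻¹ ≡ 11 (mod 23) since 21·11 = 231 ≡ 1, so λ ≡ 18.
  x = λ² - 14 - 12 = 324 - 26 ≡ 22; y = λ·(14 - 22) - 5 ≡ 12. → (22, 12)
5G: (22, 12) + (12, 15). λ = (15 - 12)/(12 - 22) ≡ 3/13 mod 23. 13⁻¹ ≡ 16 (mod 23) since 13·16 = 208 ≡ 1, so λ ≡ 2.
  x = λ² - 22 - 12 = 4 - 34 ≡ 16; y = λ·(22 - 16) - 12 ≡ 0. → (16, 0)
6G: (16, 0) + (12, 15). λ = (15 - 0)/(12 - 16) ≡ 15/19 mod 23. 19⁻¹ ≡ 17 (mod 23), so λ ≡ 2.
  x = λ² - 16 - 12 = 4 - 28 ≡ 22; y = λ·(16 - 22) - 0 ≡ 11. → (22, 11)
7G: (22, 11) + (12, 15). λ = (15 - 11)/(12 - 22) ≡ 4/13 mod 23. 13⁻¹ ≡ 16 (mod 23) since 13·16 = 208 ≡ 1, so λ ≡ 18.
  x = λ² - 22 - 12 = 324 - 34 ≡ 14; y = λ·(22 - 14) - 11 ≡ 18. → (14, 18)
8G: (14, 18) + (12, 15). λ = (15 - 18)/(12 - 14) ≡ 20/21 mod 23. 21⁻¹ ≡ 11 (mod 23) since 21·11 = 231 ≡ 1, so λ ≡ 13.
  x = λ² - 14 - 12 = 169 - 26 ≡ 5; y = λ·(14 - 5) - 18 ≡ 7. → (5, 7)
9G: (5, 7) + (12, 15). λ = (15 - 7)/(12 - 5) ≡ 8/7 mod 23. 7⁻¹ ≡ 10 (mod 23) since 7·10 = 70 ≡ 1, so λ ≡ 11.
  x = λ² - 5 - 12 = 121 - 17 ≡ 12; y = λ·(5 - 12) - 7 ≡ 8. → (12, 8)
10G: (12, 8) + (12, 15): same x and y₁ ≡ -y₂, so the sum is O.
11G: O + (12, 15) = (12, 15) (identity).
12G: tangent at (12, 15): λ = (3·12² + 13)/(2·15) ≡ 8/7. 7⁻¹ ≡ 10 (mod 23) since 7·10 = 70 ≡ 1, so λ ≡ 8·10 ≡ 11.
  x = λ² - 12 - 12 = 121 - 24 ≡ 5; y = λ·(12 - 5) - 15 ≡ 16. → (5, 16)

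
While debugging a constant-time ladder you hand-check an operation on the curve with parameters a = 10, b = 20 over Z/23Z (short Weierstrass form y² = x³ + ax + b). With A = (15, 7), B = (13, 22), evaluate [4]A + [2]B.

(3, 13)

First 4A:
Repeated addition: build up to 4A.
2A: tangent at (15, 7): λ = (3·15² + 10)/(2·7) ≡ 18/14. 14⁻¹ ≡ 5 (mod 23), so λ ≡ 18·5 ≡ 21.
  x = λ² - 15 - 15 = 441 - 30 ≡ 20; y = λ·(15 - 20) - 7 ≡ 3. → (20, 3)
3A: (20, 3) + (15, 7). λ = (7 - 3)/(15 - 20) ≡ 4/18 mod 23. 18⁻¹ ≡ 9 (mod 23) since 18·9 = 162 ≡ 1, so λ ≡ 13.
  x = λ² - 20 - 15 = 169 - 35 ≡ 19; y = λ·(20 - 19) - 3 ≡ 10. → (19, 10)
4A: (19, 10) + (15, 7). λ = (7 - 10)/(15 - 19) ≡ 20/19 mod 23. 19⁻¹ ≡ 17 (mod 23), so λ ≡ 18.
  x = λ² - 19 - 15 = 324 - 34 ≡ 14; y = λ·(19 - 14) - 10 ≡ 11. → (14, 11)
4A = (14, 11).
Next 2B:
Repeated addition: build up to 2B.
2B: tangent at (13, 22): λ = (3·13² + 10)/(2·22) ≡ 11/21. 21⁻¹ ≡ 11 (mod 23), so λ ≡ 11·11 ≡ 6.
  x = λ² - 13 - 13 = 36 - 26 ≡ 10; y = λ·(13 - 10) - 22 ≡ 19. → (10, 19)
2B = (10, 19).
Finally 4A + 2B:
(14, 11) + (10, 19). λ = (19 - 11)/(10 - 14) ≡ 8/19 mod 23. 19⁻¹ ≡ 17 (mod 23), so λ ≡ 21.
  x = λ² - 14 - 10 = 441 - 24 ≡ 3; y = λ·(14 - 3) - 11 ≡ 13. → (3, 13)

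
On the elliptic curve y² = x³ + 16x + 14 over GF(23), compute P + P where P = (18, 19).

tangent at (18, 19): λ = (3·18² + 16)/(2·19) ≡ 22/15. 15⁻¹ ≡ 20 (mod 23) since 15·20 = 300 ≡ 1, so λ ≡ 22·20 ≡ 3.
  x = λ² - 18 - 18 = 9 - 36 ≡ 19; y = λ·(18 - 19) - 19 ≡ 1. → (19, 1)

(19, 1)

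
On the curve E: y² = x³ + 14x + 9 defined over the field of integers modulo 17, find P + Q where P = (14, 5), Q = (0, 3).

(14, 5) + (0, 3). λ = (3 - 5)/(0 - 14) ≡ 15/3 mod 17. 3⁻¹ ≡ 6 (mod 17), so λ ≡ 5.
  x = λ² - 14 - 0 = 25 - 14 ≡ 11; y = λ·(14 - 11) - 5 ≡ 10. → (11, 10)

(11, 10)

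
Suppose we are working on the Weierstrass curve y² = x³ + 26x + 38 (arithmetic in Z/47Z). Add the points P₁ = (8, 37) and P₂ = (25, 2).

(1, 26)

(8, 37) + (25, 2). λ = (2 - 37)/(25 - 8) ≡ 12/17 mod 47. 17⁻¹ ≡ 36 (mod 47) since 17·36 = 612 ≡ 1, so λ ≡ 9.
  x = λ² - 8 - 25 = 81 - 33 ≡ 1; y = λ·(8 - 1) - 37 ≡ 26. → (1, 26)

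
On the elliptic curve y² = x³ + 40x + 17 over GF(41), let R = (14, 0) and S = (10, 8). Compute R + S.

(14, 0) + (10, 8). λ = (8 - 0)/(10 - 14) ≡ 8/37 mod 41. 37⁻¹ ≡ 10 (mod 41) since 37·10 = 370 ≡ 1, so λ ≡ 39.
  x = λ² - 14 - 10 = 1521 - 24 ≡ 21; y = λ·(14 - 21) - 0 ≡ 14. → (21, 14)

(21, 14)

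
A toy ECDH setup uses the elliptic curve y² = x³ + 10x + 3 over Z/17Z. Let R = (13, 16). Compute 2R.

tangent at (13, 16): λ = (3·13² + 10)/(2·16) ≡ 7/15. 15⁻¹ ≡ 8 (mod 17) since 15·8 = 120 ≡ 1, so λ ≡ 7·8 ≡ 5.
  x = λ² - 13 - 13 = 25 - 26 ≡ 16; y = λ·(13 - 16) - 16 ≡ 3. → (16, 3)

(16, 3)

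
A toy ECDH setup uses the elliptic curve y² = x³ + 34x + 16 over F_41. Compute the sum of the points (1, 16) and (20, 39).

(0, 37)

(1, 16) + (20, 39). λ = (39 - 16)/(20 - 1) ≡ 23/19 mod 41. 19⁻¹ ≡ 13 (mod 41), so λ ≡ 12.
  x = λ² - 1 - 20 = 144 - 21 ≡ 0; y = λ·(1 - 0) - 16 ≡ 37. → (0, 37)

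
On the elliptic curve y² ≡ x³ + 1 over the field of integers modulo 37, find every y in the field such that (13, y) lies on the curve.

none

x³ + 0x + 1 = 2198 ≡ 15 (mod 37).
15 is a non-residue mod 37; no y exists.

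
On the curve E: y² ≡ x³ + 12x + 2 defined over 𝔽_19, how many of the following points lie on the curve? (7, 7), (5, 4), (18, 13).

(7, 7): 7² ≡ 11, rhs ≡ 11 → on.
(5, 4): 4² ≡ 16, rhs ≡ 16 → on.
(18, 13): 13² ≡ 17, rhs ≡ 8 → off.

2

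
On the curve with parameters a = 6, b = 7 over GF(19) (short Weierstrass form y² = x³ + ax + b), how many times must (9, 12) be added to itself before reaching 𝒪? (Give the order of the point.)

8

2P: tangent at (9, 12): λ = (3·9² + 6)/(2·12) ≡ 2/5. 5⁻¹ ≡ 4 (mod 19), so λ ≡ 2·4 ≡ 8.
  x = λ² - 9 - 9 = 64 - 18 ≡ 8; y = λ·(9 - 8) - 12 ≡ 15. → (8, 15)
3P: (8, 15) + (9, 12). λ = (12 - 15)/(9 - 8) ≡ 16/1 mod 19. 1⁻¹ ≡ 1 (mod 19) since 1·1 = 1 ≡ 1, so λ ≡ 16.
  x = λ² - 8 - 9 = 256 - 17 ≡ 11; y = λ·(8 - 11) - 15 ≡ 13. → (11, 13)
4P: (11, 13) + (9, 12). λ = (12 - 13)/(9 - 11) ≡ 18/17 mod 19. 17⁻¹ ≡ 9 (mod 19), so λ ≡ 10.
  x = λ² - 11 - 9 = 100 - 20 ≡ 4; y = λ·(11 - 4) - 13 ≡ 0. → (4, 0)
5P: (4, 0) + (9, 12). λ = (12 - 0)/(9 - 4) ≡ 12/5 mod 19. 5⁻¹ ≡ 4 (mod 19), so λ ≡ 10.
  x = λ² - 4 - 9 = 100 - 13 ≡ 11; y = λ·(4 - 11) - 0 ≡ 6. → (11, 6)
6P: (11, 6) + (9, 12). λ = (12 - 6)/(9 - 11) ≡ 6/17 mod 19. 17⁻¹ ≡ 9 (mod 19), so λ ≡ 16.
  x = λ² - 11 - 9 = 256 - 20 ≡ 8; y = λ·(11 - 8) - 6 ≡ 4. → (8, 4)
7P: (8, 4) + (9, 12). λ = (12 - 4)/(9 - 8) ≡ 8/1 mod 19. 1⁻¹ ≡ 1 (mod 19) since 1·1 = 1 ≡ 1, so λ ≡ 8.
  x = λ² - 8 - 9 = 64 - 17 ≡ 9; y = λ·(8 - 9) - 4 ≡ 7. → (9, 7)
8P: (9, 7) + (9, 12): same x and y₁ ≡ -y₂, so the sum is 𝒪.
8P = 𝒪, so the order is 8.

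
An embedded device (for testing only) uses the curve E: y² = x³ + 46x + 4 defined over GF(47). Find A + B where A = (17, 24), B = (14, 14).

(1, 45)

(17, 24) + (14, 14). λ = (14 - 24)/(14 - 17) ≡ 37/44 mod 47. 44⁻¹ ≡ 31 (mod 47), so λ ≡ 19.
  x = λ² - 17 - 14 = 361 - 31 ≡ 1; y = λ·(17 - 1) - 24 ≡ 45. → (1, 45)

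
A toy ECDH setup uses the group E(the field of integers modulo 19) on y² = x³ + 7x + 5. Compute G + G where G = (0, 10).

tangent at (0, 10): λ = (3·0² + 7)/(2·10) ≡ 7/1. 1⁻¹ ≡ 1 (mod 19), so λ ≡ 7·1 ≡ 7.
  x = λ² - 0 - 0 = 49 - 0 ≡ 11; y = λ·(0 - 11) - 10 ≡ 8. → (11, 8)

(11, 8)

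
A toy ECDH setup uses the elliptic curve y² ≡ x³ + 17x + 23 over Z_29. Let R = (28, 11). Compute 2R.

(22, 5)

tangent at (28, 11): λ = (3·28² + 17)/(2·11) ≡ 20/22. 22⁻¹ ≡ 4 (mod 29) since 22·4 = 88 ≡ 1, so λ ≡ 20·4 ≡ 22.
  x = λ² - 28 - 28 = 484 - 56 ≡ 22; y = λ·(28 - 22) - 11 ≡ 5. → (22, 5)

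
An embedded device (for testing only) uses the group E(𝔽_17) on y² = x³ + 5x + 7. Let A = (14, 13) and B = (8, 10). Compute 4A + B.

(1, 8)

First 4A:
Double-and-add on 4 = (100)₂. Start with A = (14, 13) for the leading 1-bit.
double: tangent at (14, 13): λ = (3·14² + 5)/(2·13) ≡ 15/9. 9⁻¹ ≡ 2 (mod 17), so λ ≡ 15·2 ≡ 13.
  x = λ² - 14 - 14 = 169 - 28 ≡ 5; y = λ·(14 - 5) - 13 ≡ 2. → (5, 2)
double: tangent at (5, 2): λ = (3·5² + 5)/(2·2) ≡ 12/4. 4⁻¹ ≡ 13 (mod 17), so λ ≡ 12·13 ≡ 3.
  x = λ² - 5 - 5 = 9 - 10 ≡ 16; y = λ·(5 - 16) - 2 ≡ 16. → (16, 16)
4A = (16, 16).
Finally 4A + B:
(16, 16) + (8, 10). λ = (10 - 16)/(8 - 16) ≡ 11/9 mod 17. 9⁻¹ ≡ 2 (mod 17), so λ ≡ 5.
  x = λ² - 16 - 8 = 25 - 24 ≡ 1; y = λ·(16 - 1) - 16 ≡ 8. → (1, 8)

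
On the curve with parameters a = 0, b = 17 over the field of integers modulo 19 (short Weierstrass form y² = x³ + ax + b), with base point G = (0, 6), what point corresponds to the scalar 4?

(0, 6)

Double-and-add on 4 = (100)₂. Start with G = (0, 6) for the leading 1-bit.
double: tangent at (0, 6): λ = (3·0² + 0)/(2·6) ≡ 0/12. 12⁻¹ ≡ 8 (mod 19), so λ ≡ 0·8 ≡ 0.
  x = λ² - 0 - 0 = 0 - 0 ≡ 0; y = λ·(0 - 0) - 6 ≡ 13. → (0, 13)
double: tangent at (0, 13): λ = (3·0² + 0)/(2·13) ≡ 0/7. 7⁻¹ ≡ 11 (mod 19), so λ ≡ 0·11 ≡ 0.
  x = λ² - 0 - 0 = 0 - 0 ≡ 0; y = λ·(0 - 0) - 13 ≡ 6. → (0, 6)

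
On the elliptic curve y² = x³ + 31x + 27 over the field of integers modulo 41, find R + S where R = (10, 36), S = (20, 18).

(10, 36) + (20, 18). λ = (18 - 36)/(20 - 10) ≡ 23/10 mod 41. 10⁻¹ ≡ 37 (mod 41), so λ ≡ 31.
  x = λ² - 10 - 20 = 961 - 30 ≡ 29; y = λ·(10 - 29) - 36 ≡ 31. → (29, 31)

(29, 31)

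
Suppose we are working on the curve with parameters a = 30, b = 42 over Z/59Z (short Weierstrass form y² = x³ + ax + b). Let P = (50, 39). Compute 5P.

(46, 46)

Repeated addition: build up to 5P.
2P: tangent at (50, 39): λ = (3·50² + 30)/(2·39) ≡ 37/19. 19⁻¹ ≡ 28 (mod 59), so λ ≡ 37·28 ≡ 33.
  x = λ² - 50 - 50 = 1089 - 100 ≡ 45; y = λ·(50 - 45) - 39 ≡ 8. → (45, 8)
3P: (45, 8) + (50, 39). λ = (39 - 8)/(50 - 45) ≡ 31/5 mod 59. 5⁻¹ ≡ 12 (mod 59) since 5·12 = 60 ≡ 1, so λ ≡ 18.
  x = λ² - 45 - 50 = 324 - 95 ≡ 52; y = λ·(45 - 52) - 8 ≡ 43. → (52, 43)
4P: (52, 43) + (50, 39). λ = (39 - 43)/(50 - 52) ≡ 55/57 mod 59. 57⁻¹ ≡ 29 (mod 59), so λ ≡ 2.
  x = λ² - 52 - 50 = 4 - 102 ≡ 20; y = λ·(52 - 20) - 43 ≡ 21. → (20, 21)
5P: (20, 21) + (50, 39). λ = (39 - 21)/(50 - 20) ≡ 18/30 mod 59. 30⁻¹ ≡ 2 (mod 59), so λ ≡ 36.
  x = λ² - 20 - 50 = 1296 - 70 ≡ 46; y = λ·(20 - 46) - 21 ≡ 46. → (46, 46)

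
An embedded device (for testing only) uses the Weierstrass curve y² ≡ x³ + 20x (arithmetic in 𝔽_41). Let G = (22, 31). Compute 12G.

Double-and-add on 12 = (1100)₂. Start with G = (22, 31) for the leading 1-bit.
double: tangent at (22, 31): λ = (3·22² + 20)/(2·31) ≡ 37/21. 21⁻¹ ≡ 2 (mod 41), so λ ≡ 37·2 ≡ 33.
  x = λ² - 22 - 22 = 1089 - 44 ≡ 20; y = λ·(22 - 20) - 31 ≡ 35. → (20, 35)
add G: (20, 35) + (22, 31). λ = (31 - 35)/(22 - 20) ≡ 37/2 mod 41. 2⁻¹ ≡ 21 (mod 41), so λ ≡ 39.
  x = λ² - 20 - 22 = 1521 - 42 ≡ 3; y = λ·(20 - 3) - 35 ≡ 13. → (3, 13)
double: tangent at (3, 13): λ = (3·3² + 20)/(2·13) ≡ 6/26. 26⁻¹ ≡ 30 (mod 41) since 26·30 = 780 ≡ 1, so λ ≡ 6·30 ≡ 16.
  x = λ² - 3 - 3 = 256 - 6 ≡ 4; y = λ·(3 - 4) - 13 ≡ 12. → (4, 12)
double: tangent at (4, 12): λ = (3·4² + 20)/(2·12) ≡ 27/24. 24⁻¹ ≡ 12 (mod 41) since 24·12 = 288 ≡ 1, so λ ≡ 27·12 ≡ 37.
  x = λ² - 4 - 4 = 1369 - 8 ≡ 8; y = λ·(4 - 8) - 12 ≡ 4. → (8, 4)

(8, 4)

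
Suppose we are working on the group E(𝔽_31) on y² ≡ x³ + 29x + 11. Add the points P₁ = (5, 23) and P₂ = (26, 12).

(5, 23) + (26, 12). λ = (12 - 23)/(26 - 5) ≡ 20/21 mod 31. 21⁻¹ ≡ 3 (mod 31), so λ ≡ 29.
  x = λ² - 5 - 26 = 841 - 31 ≡ 4; y = λ·(5 - 4) - 23 ≡ 6. → (4, 6)

(4, 6)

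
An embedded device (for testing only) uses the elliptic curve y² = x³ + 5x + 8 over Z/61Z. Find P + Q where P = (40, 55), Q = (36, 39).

(40, 55) + (36, 39). λ = (39 - 55)/(36 - 40) ≡ 45/57 mod 61. 57⁻¹ ≡ 15 (mod 61) since 57·15 = 855 ≡ 1, so λ ≡ 4.
  x = λ² - 40 - 36 = 16 - 76 ≡ 1; y = λ·(40 - 1) - 55 ≡ 40. → (1, 40)

(1, 40)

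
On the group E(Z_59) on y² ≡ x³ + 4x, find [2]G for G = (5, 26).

tangent at (5, 26): λ = (3·5² + 4)/(2·26) ≡ 20/52. 52⁻¹ ≡ 42 (mod 59) since 52·42 = 2184 ≡ 1, so λ ≡ 20·42 ≡ 14.
  x = λ² - 5 - 5 = 196 - 10 ≡ 9; y = λ·(5 - 9) - 26 ≡ 36. → (9, 36)

(9, 36)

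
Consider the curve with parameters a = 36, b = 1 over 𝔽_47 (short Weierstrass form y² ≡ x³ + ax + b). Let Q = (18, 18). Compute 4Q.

Repeated addition: build up to 4Q.
2Q: tangent at (18, 18): λ = (3·18² + 36)/(2·18) ≡ 21/36. 36⁻¹ ≡ 17 (mod 47) since 36·17 = 612 ≡ 1, so λ ≡ 21·17 ≡ 28.
  x = λ² - 18 - 18 = 784 - 36 ≡ 43; y = λ·(18 - 43) - 18 ≡ 34. → (43, 34)
3Q: (43, 34) + (18, 18). λ = (18 - 34)/(18 - 43) ≡ 31/22 mod 47. 22⁻¹ ≡ 15 (mod 47) since 22·15 = 330 ≡ 1, so λ ≡ 42.
  x = λ² - 43 - 18 = 1764 - 61 ≡ 11; y = λ·(43 - 11) - 34 ≡ 41. → (11, 41)
4Q: (11, 41) + (18, 18). λ = (18 - 41)/(18 - 11) ≡ 24/7 mod 47. 7⁻¹ ≡ 27 (mod 47), so λ ≡ 37.
  x = λ² - 11 - 18 = 1369 - 29 ≡ 24; y = λ·(11 - 24) - 41 ≡ 42. → (24, 42)

(24, 42)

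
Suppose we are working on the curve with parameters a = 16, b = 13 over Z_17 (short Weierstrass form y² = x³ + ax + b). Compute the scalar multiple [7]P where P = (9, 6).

Double-and-add on 7 = (111)₂. Start with P = (9, 6) for the leading 1-bit.
double: tangent at (9, 6): λ = (3·9² + 16)/(2·6) ≡ 4/12. 12⁻¹ ≡ 10 (mod 17) since 12·10 = 120 ≡ 1, so λ ≡ 4·10 ≡ 6.
  x = λ² - 9 - 9 = 36 - 18 ≡ 1; y = λ·(9 - 1) - 6 ≡ 8. → (1, 8)
add P: (1, 8) + (9, 6). λ = (6 - 8)/(9 - 1) ≡ 15/8 mod 17. 8⁻¹ ≡ 15 (mod 17) since 8·15 = 120 ≡ 1, so λ ≡ 4.
  x = λ² - 1 - 9 = 16 - 10 ≡ 6; y = λ·(1 - 6) - 8 ≡ 6. → (6, 6)
double: tangent at (6, 6): λ = (3·6² + 16)/(2·6) ≡ 5/12. 12⁻¹ ≡ 10 (mod 17), so λ ≡ 5·10 ≡ 16.
  x = λ² - 6 - 6 = 256 - 12 ≡ 6; y = λ·(6 - 6) - 6 ≡ 11. → (6, 11)
add P: (6, 11) + (9, 6). λ = (6 - 11)/(9 - 6) ≡ 12/3 mod 17. 3⁻¹ ≡ 6 (mod 17), so λ ≡ 4.
  x = λ² - 6 - 9 = 16 - 15 ≡ 1; y = λ·(6 - 1) - 11 ≡ 9. → (1, 9)

(1, 9)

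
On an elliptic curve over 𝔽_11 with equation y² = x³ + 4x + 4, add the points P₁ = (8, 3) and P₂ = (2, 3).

(1, 8)

(8, 3) + (2, 3). λ = (3 - 3)/(2 - 8) ≡ 0/5 mod 11. 5⁻¹ ≡ 9 (mod 11), so λ ≡ 0.
  x = λ² - 8 - 2 = 0 - 10 ≡ 1; y = λ·(8 - 1) - 3 ≡ 8. → (1, 8)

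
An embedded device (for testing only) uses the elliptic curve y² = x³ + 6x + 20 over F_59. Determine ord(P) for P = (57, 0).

2

2P: (57, 0) + (57, 0): same x and y₁ ≡ -y₂, so the sum is ∞.
2P = ∞, so the order is 2.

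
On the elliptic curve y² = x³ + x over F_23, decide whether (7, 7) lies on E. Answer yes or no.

no

y² = 7² ≡ 3; x³ + 1x + 0 = 350 ≡ 5 (mod 23). 3 ≠ 5.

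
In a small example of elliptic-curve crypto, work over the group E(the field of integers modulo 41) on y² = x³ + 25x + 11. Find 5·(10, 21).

Write Q = (10, 21).
Double-and-add on 5 = (101)₂. Start with Q = (10, 21) for the leading 1-bit.
double: tangent at (10, 21): λ = (3·10² + 25)/(2·21) ≡ 38/1. 1⁻¹ ≡ 1 (mod 41), so λ ≡ 38·1 ≡ 38.
  x = λ² - 10 - 10 = 1444 - 20 ≡ 30; y = λ·(10 - 30) - 21 ≡ 39. → (30, 39)
double: tangent at (30, 39): λ = (3·30² + 25)/(2·39) ≡ 19/37. 37⁻¹ ≡ 10 (mod 41) since 37·10 = 370 ≡ 1, so λ ≡ 19·10 ≡ 26.
  x = λ² - 30 - 30 = 676 - 60 ≡ 1; y = λ·(30 - 1) - 39 ≡ 18. → (1, 18)
add Q: (1, 18) + (10, 21). λ = (21 - 18)/(10 - 1) ≡ 3/9 mod 41. 9⁻¹ ≡ 32 (mod 41), so λ ≡ 14.
  x = λ² - 1 - 10 = 196 - 11 ≡ 21; y = λ·(1 - 21) - 18 ≡ 30. → (21, 30)

(21, 30)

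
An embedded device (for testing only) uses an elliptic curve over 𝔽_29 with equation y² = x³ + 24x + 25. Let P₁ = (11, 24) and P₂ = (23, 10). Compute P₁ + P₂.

(11, 24) + (23, 10). λ = (10 - 24)/(23 - 11) ≡ 15/12 mod 29. 12⁻¹ ≡ 17 (mod 29), so λ ≡ 23.
  x = λ² - 11 - 23 = 529 - 34 ≡ 2; y = λ·(11 - 2) - 24 ≡ 9. → (2, 9)

(2, 9)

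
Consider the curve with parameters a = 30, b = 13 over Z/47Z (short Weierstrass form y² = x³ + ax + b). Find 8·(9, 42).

Write G = (9, 42).
Double-and-add on 8 = (1000)₂. Start with G = (9, 42) for the leading 1-bit.
double: tangent at (9, 42): λ = (3·9² + 30)/(2·42) ≡ 38/37. 37⁻¹ ≡ 14 (mod 47) since 37·14 = 518 ≡ 1, so λ ≡ 38·14 ≡ 15.
  x = λ² - 9 - 9 = 225 - 18 ≡ 19; y = λ·(9 - 19) - 42 ≡ 43. → (19, 43)
double: tangent at (19, 43): λ = (3·19² + 30)/(2·43) ≡ 32/39. 39⁻¹ ≡ 41 (mod 47) since 39·41 = 1599 ≡ 1, so λ ≡ 32·41 ≡ 43.
  x = λ² - 19 - 19 = 1849 - 38 ≡ 25; y = λ·(19 - 25) - 43 ≡ 28. → (25, 28)
double: tangent at (25, 28): λ = (3·25² + 30)/(2·28) ≡ 25/9. 9⁻¹ ≡ 21 (mod 47), so λ ≡ 25·21 ≡ 8.
  x = λ² - 25 - 25 = 64 - 50 ≡ 14; y = λ·(25 - 14) - 28 ≡ 13. → (14, 13)

(14, 13)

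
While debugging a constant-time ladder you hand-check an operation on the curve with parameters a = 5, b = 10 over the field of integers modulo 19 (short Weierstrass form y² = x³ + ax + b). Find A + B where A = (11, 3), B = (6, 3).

(2, 16)

(11, 3) + (6, 3). λ = (3 - 3)/(6 - 11) ≡ 0/14 mod 19. 14⁻¹ ≡ 15 (mod 19) since 14·15 = 210 ≡ 1, so λ ≡ 0.
  x = λ² - 11 - 6 = 0 - 17 ≡ 2; y = λ·(11 - 2) - 3 ≡ 16. → (2, 16)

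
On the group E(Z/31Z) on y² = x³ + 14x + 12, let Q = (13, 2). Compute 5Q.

Repeated addition: build up to 5Q.
2Q: tangent at (13, 2): λ = (3·13² + 14)/(2·2) ≡ 25/4. 4⁻¹ ≡ 8 (mod 31), so λ ≡ 25·8 ≡ 14.
  x = λ² - 13 - 13 = 196 - 26 ≡ 15; y = λ·(13 - 15) - 2 ≡ 1. → (15, 1)
3Q: (15, 1) + (13, 2). λ = (2 - 1)/(13 - 15) ≡ 1/29 mod 31. 29⁻¹ ≡ 15 (mod 31), so λ ≡ 15.
  x = λ² - 15 - 13 = 225 - 28 ≡ 11; y = λ·(15 - 11) - 1 ≡ 28. → (11, 28)
4Q: (11, 28) + (13, 2). λ = (2 - 28)/(13 - 11) ≡ 5/2 mod 31. 2⁻¹ ≡ 16 (mod 31) since 2·16 = 32 ≡ 1, so λ ≡ 18.
  x = λ² - 11 - 13 = 324 - 24 ≡ 21; y = λ·(11 - 21) - 28 ≡ 9. → (21, 9)
5Q: (21, 9) + (13, 2). λ = (2 - 9)/(13 - 21) ≡ 24/23 mod 31. 23⁻¹ ≡ 27 (mod 31) since 23·27 = 621 ≡ 1, so λ ≡ 28.
  x = λ² - 21 - 13 = 784 - 34 ≡ 6; y = λ·(21 - 6) - 9 ≡ 8. → (6, 8)

(6, 8)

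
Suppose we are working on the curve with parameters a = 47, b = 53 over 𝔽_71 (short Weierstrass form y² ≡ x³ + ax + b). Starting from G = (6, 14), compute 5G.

(56, 37)

Repeated addition: build up to 5G.
2G: tangent at (6, 14): λ = (3·6² + 47)/(2·14) ≡ 13/28. 28⁻¹ ≡ 33 (mod 71), so λ ≡ 13·33 ≡ 3.
  x = λ² - 6 - 6 = 9 - 12 ≡ 68; y = λ·(6 - 68) - 14 ≡ 13. → (68, 13)
3G: (68, 13) + (6, 14). λ = (14 - 13)/(6 - 68) ≡ 1/9 mod 71. 9⁻¹ ≡ 8 (mod 71) since 9·8 = 72 ≡ 1, so λ ≡ 8.
  x = λ² - 68 - 6 = 64 - 74 ≡ 61; y = λ·(68 - 61) - 13 ≡ 43. → (61, 43)
4G: (61, 43) + (6, 14). λ = (14 - 43)/(6 - 61) ≡ 42/16 mod 71. 16⁻¹ ≡ 40 (mod 71), so λ ≡ 47.
  x = λ² - 61 - 6 = 2209 - 67 ≡ 12; y = λ·(61 - 12) - 43 ≡ 59. → (12, 59)
5G: (12, 59) + (6, 14). λ = (14 - 59)/(6 - 12) ≡ 26/65 mod 71. 65⁻¹ ≡ 59 (mod 71) since 65·59 = 3835 ≡ 1, so λ ≡ 43.
  x = λ² - 12 - 6 = 1849 - 18 ≡ 56; y = λ·(12 - 56) - 59 ≡ 37. → (56, 37)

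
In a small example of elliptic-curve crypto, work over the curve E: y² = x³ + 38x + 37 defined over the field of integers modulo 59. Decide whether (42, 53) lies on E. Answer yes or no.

no

y² = 53² ≡ 36; x³ + 38x + 37 = 75721 ≡ 24 (mod 59). 36 ≠ 24.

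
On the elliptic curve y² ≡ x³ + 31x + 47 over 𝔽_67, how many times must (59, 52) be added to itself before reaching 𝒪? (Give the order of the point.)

2P: tangent at (59, 52): λ = (3·59² + 31)/(2·52) ≡ 22/37. 37⁻¹ ≡ 29 (mod 67), so λ ≡ 22·29 ≡ 35.
  x = λ² - 59 - 59 = 1225 - 118 ≡ 35; y = λ·(59 - 35) - 52 ≡ 51. → (35, 51)
3P: (35, 51) + (59, 52). λ = (52 - 51)/(59 - 35) ≡ 1/24 mod 67. 24⁻¹ ≡ 14 (mod 67), so λ ≡ 14.
  x = λ² - 35 - 59 = 196 - 94 ≡ 35; y = λ·(35 - 35) - 51 ≡ 16. → (35, 16)
4P: (35, 16) + (59, 52). λ = (52 - 16)/(59 - 35) ≡ 36/24 mod 67. 24⁻¹ ≡ 14 (mod 67) since 24·14 = 336 ≡ 1, so λ ≡ 35.
  x = λ² - 35 - 59 = 1225 - 94 ≡ 59; y = λ·(35 - 59) - 16 ≡ 15. → (59, 15)
5P: (59, 15) + (59, 52): same x and y₁ ≡ -y₂, so the sum is 𝒪.
5P = 𝒪, so the order is 5.

5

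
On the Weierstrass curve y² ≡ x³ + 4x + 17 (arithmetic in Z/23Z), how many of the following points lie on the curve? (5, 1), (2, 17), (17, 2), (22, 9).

2

(5, 1): 1² ≡ 1, rhs ≡ 1 → on.
(2, 17): 17² ≡ 13, rhs ≡ 10 → off.
(17, 2): 2² ≡ 4, rhs ≡ 7 → off.
(22, 9): 9² ≡ 12, rhs ≡ 12 → on.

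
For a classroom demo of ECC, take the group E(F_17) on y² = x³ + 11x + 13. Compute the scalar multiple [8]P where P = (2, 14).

Double-and-add on 8 = (1000)₂. Start with P = (2, 14) for the leading 1-bit.
double: tangent at (2, 14): λ = (3·2² + 11)/(2·14) ≡ 6/11. 11⁻¹ ≡ 14 (mod 17), so λ ≡ 6·14 ≡ 16.
  x = λ² - 2 - 2 = 256 - 4 ≡ 14; y = λ·(2 - 14) - 14 ≡ 15. → (14, 15)
double: tangent at (14, 15): λ = (3·14² + 11)/(2·15) ≡ 4/13. 13⁻¹ ≡ 4 (mod 17), so λ ≡ 4·4 ≡ 16.
  x = λ² - 14 - 14 = 256 - 28 ≡ 7; y = λ·(14 - 7) - 15 ≡ 12. → (7, 12)
double: tangent at (7, 12): λ = (3·7² + 11)/(2·12) ≡ 5/7. 7⁻¹ ≡ 5 (mod 17) since 7·5 = 35 ≡ 1, so λ ≡ 5·5 ≡ 8.
  x = λ² - 7 - 7 = 64 - 14 ≡ 16; y = λ·(7 - 16) - 12 ≡ 1. → (16, 1)

(16, 1)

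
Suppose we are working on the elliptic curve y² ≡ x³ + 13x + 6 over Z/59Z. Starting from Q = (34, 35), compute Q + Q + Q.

(43, 56)

Repeated addition: build up to 3Q.
2Q: tangent at (34, 35): λ = (3·34² + 13)/(2·35) ≡ 0/11. 11⁻¹ ≡ 43 (mod 59), so λ ≡ 0·43 ≡ 0.
  x = λ² - 34 - 34 = 0 - 68 ≡ 50; y = λ·(34 - 50) - 35 ≡ 24. → (50, 24)
3Q: (50, 24) + (34, 35). λ = (35 - 24)/(34 - 50) ≡ 11/43 mod 59. 43⁻¹ ≡ 11 (mod 59) since 43·11 = 473 ≡ 1, so λ ≡ 3.
  x = λ² - 50 - 34 = 9 - 84 ≡ 43; y = λ·(50 - 43) - 24 ≡ 56. → (43, 56)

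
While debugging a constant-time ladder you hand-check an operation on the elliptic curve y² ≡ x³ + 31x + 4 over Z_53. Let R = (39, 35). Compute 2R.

(29, 8)

tangent at (39, 35): λ = (3·39² + 31)/(2·35) ≡ 36/17. 17⁻¹ ≡ 25 (mod 53), so λ ≡ 36·25 ≡ 52.
  x = λ² - 39 - 39 = 2704 - 78 ≡ 29; y = λ·(39 - 29) - 35 ≡ 8. → (29, 8)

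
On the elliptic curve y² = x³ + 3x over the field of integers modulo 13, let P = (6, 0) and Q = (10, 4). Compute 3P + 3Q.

(8, 9)

First 3P:
Repeated addition: build up to 3P.
2P: (6, 0) + (6, 0): same x and y₁ ≡ -y₂, so the sum is 𝒪.
3P: 𝒪 + (6, 0) = (6, 0) (identity).
3P = (6, 0).
Next 3Q:
Repeated addition: build up to 3Q.
2Q: tangent at (10, 4): λ = (3·10² + 3)/(2·4) ≡ 4/8. 8⁻¹ ≡ 5 (mod 13) since 8·5 = 40 ≡ 1, so λ ≡ 4·5 ≡ 7.
  x = λ² - 10 - 10 = 49 - 20 ≡ 3; y = λ·(10 - 3) - 4 ≡ 6. → (3, 6)
3Q: (3, 6) + (10, 4). λ = (4 - 6)/(10 - 3) ≡ 11/7 mod 13. 7⁻¹ ≡ 2 (mod 13), so λ ≡ 9.
  x = λ² - 3 - 10 = 81 - 13 ≡ 3; y = λ·(3 - 3) - 6 ≡ 7. → (3, 7)
3Q = (3, 7).
Finally 3P + 3Q:
(6, 0) + (3, 7). λ = (7 - 0)/(3 - 6) ≡ 7/10 mod 13. 10⁻¹ ≡ 4 (mod 13), so λ ≡ 2.
  x = λ² - 6 - 3 = 4 - 9 ≡ 8; y = λ·(6 - 8) - 0 ≡ 9. → (8, 9)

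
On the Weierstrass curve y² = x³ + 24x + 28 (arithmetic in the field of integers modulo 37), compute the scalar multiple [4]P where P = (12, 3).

(15, 27)

Repeated addition: build up to 4P.
2P: tangent at (12, 3): λ = (3·12² + 24)/(2·3) ≡ 12/6. 6⁻¹ ≡ 31 (mod 37), so λ ≡ 12·31 ≡ 2.
  x = λ² - 12 - 12 = 4 - 24 ≡ 17; y = λ·(12 - 17) - 3 ≡ 24. → (17, 24)
3P: (17, 24) + (12, 3). λ = (3 - 24)/(12 - 17) ≡ 16/32 mod 37. 32⁻¹ ≡ 22 (mod 37) since 32·22 = 704 ≡ 1, so λ ≡ 19.
  x = λ² - 17 - 12 = 361 - 29 ≡ 36; y = λ·(17 - 36) - 24 ≡ 22. → (36, 22)
4P: (36, 22) + (12, 3). λ = (3 - 22)/(12 - 36) ≡ 18/13 mod 37. 13⁻¹ ≡ 20 (mod 37), so λ ≡ 27.
  x = λ² - 36 - 12 = 729 - 48 ≡ 15; y = λ·(36 - 15) - 22 ≡ 27. → (15, 27)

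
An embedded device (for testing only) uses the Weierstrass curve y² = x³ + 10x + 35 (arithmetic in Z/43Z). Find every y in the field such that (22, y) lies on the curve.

14, 29

x³ + 10x + 35 = 10903 ≡ 24 (mod 43).
Square roots of 24 mod 43: 14 and 29 (since 14² = 196 ≡ 24).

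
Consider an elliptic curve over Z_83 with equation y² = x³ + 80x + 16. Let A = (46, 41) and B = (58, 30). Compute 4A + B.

First 4A:
Double-and-add on 4 = (100)₂. Start with A = (46, 41) for the leading 1-bit.
double: tangent at (46, 41): λ = (3·46² + 80)/(2·41) ≡ 37/82. 82⁻¹ ≡ 82 (mod 83) since 82·82 = 6724 ≡ 1, so λ ≡ 37·82 ≡ 46.
  x = λ² - 46 - 46 = 2116 - 92 ≡ 32; y = λ·(46 - 32) - 41 ≡ 22. → (32, 22)
double: tangent at (32, 22): λ = (3·32² + 80)/(2·22) ≡ 81/44. 44⁻¹ ≡ 17 (mod 83), so λ ≡ 81·17 ≡ 49.
  x = λ² - 32 - 32 = 2401 - 64 ≡ 13; y = λ·(32 - 13) - 22 ≡ 79. → (13, 79)
4A = (13, 79).
Finally 4A + B:
(13, 79) + (58, 30). λ = (30 - 79)/(58 - 13) ≡ 34/45 mod 83. 45⁻¹ ≡ 24 (mod 83) since 45·24 = 1080 ≡ 1, so λ ≡ 69.
  x = λ² - 13 - 58 = 4761 - 71 ≡ 42; y = λ·(13 - 42) - 79 ≡ 78. → (42, 78)

(42, 78)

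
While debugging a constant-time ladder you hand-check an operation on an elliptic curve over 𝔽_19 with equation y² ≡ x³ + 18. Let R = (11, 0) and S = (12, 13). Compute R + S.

(11, 0) + (12, 13). λ = (13 - 0)/(12 - 11) ≡ 13/1 mod 19. 1⁻¹ ≡ 1 (mod 19), so λ ≡ 13.
  x = λ² - 11 - 12 = 169 - 23 ≡ 13; y = λ·(11 - 13) - 0 ≡ 12. → (13, 12)

(13, 12)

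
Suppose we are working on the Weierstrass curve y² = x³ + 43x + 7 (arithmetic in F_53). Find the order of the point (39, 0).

2P: (39, 0) + (39, 0): same x and y₁ ≡ -y₂, so the sum is the point at infinity.
2P = the point at infinity, so the order is 2.

2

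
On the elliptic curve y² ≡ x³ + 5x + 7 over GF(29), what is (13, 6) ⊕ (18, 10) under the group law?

(13, 6) + (18, 10). λ = (10 - 6)/(18 - 13) ≡ 4/5 mod 29. 5⁻¹ ≡ 6 (mod 29), so λ ≡ 24.
  x = λ² - 13 - 18 = 576 - 31 ≡ 23; y = λ·(13 - 23) - 6 ≡ 15. → (23, 15)

(23, 15)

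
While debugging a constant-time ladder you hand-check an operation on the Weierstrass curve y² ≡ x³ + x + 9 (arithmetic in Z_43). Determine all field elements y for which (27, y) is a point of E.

x³ + 1x + 9 = 19719 ≡ 25 (mod 43).
Square roots of 25 mod 43: 5 and 38 (since 5² = 25 ≡ 25).

5, 38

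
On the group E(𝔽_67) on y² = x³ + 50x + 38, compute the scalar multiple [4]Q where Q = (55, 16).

(20, 44)

Repeated addition: build up to 4Q.
2Q: tangent at (55, 16): λ = (3·55² + 50)/(2·16) ≡ 13/32. 32⁻¹ ≡ 44 (mod 67), so λ ≡ 13·44 ≡ 36.
  x = λ² - 55 - 55 = 1296 - 110 ≡ 47; y = λ·(55 - 47) - 16 ≡ 4. → (47, 4)
3Q: (47, 4) + (55, 16). λ = (16 - 4)/(55 - 47) ≡ 12/8 mod 67. 8⁻¹ ≡ 42 (mod 67) since 8·42 = 336 ≡ 1, so λ ≡ 35.
  x = λ² - 47 - 55 = 1225 - 102 ≡ 51; y = λ·(47 - 51) - 4 ≡ 57. → (51, 57)
4Q: (51, 57) + (55, 16). λ = (16 - 57)/(55 - 51) ≡ 26/4 mod 67. 4⁻¹ ≡ 17 (mod 67) since 4·17 = 68 ≡ 1, so λ ≡ 40.
  x = λ² - 51 - 55 = 1600 - 106 ≡ 20; y = λ·(51 - 20) - 57 ≡ 44. → (20, 44)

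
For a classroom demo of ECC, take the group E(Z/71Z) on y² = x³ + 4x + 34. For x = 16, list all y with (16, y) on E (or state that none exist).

x³ + 4x + 34 = 4194 ≡ 5 (mod 71).
Square roots of 5 mod 71: 17 and 54 (since 17² = 289 ≡ 5).

17, 54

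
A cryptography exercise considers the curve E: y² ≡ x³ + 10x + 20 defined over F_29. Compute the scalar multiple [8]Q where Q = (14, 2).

(14, 27)

Repeated addition: build up to 8Q.
2Q: tangent at (14, 2): λ = (3·14² + 10)/(2·2) ≡ 18/4. 4⁻¹ ≡ 22 (mod 29), so λ ≡ 18·22 ≡ 19.
  x = λ² - 14 - 14 = 361 - 28 ≡ 14; y = λ·(14 - 14) - 2 ≡ 27. → (14, 27)
3Q: (14, 27) + (14, 2): same x and y₁ ≡ -y₂, so the sum is ∞.
4Q: ∞ + (14, 2) = (14, 2) (identity).
5Q: tangent at (14, 2): λ = (3·14² + 10)/(2·2) ≡ 18/4. 4⁻¹ ≡ 22 (mod 29), so λ ≡ 18·22 ≡ 19.
  x = λ² - 14 - 14 = 361 - 28 ≡ 14; y = λ·(14 - 14) - 2 ≡ 27. → (14, 27)
6Q: (14, 27) + (14, 2): same x and y₁ ≡ -y₂, so the sum is ∞.
7Q: ∞ + (14, 2) = (14, 2) (identity).
8Q: tangent at (14, 2): λ = (3·14² + 10)/(2·2) ≡ 18/4. 4⁻¹ ≡ 22 (mod 29) since 4·22 = 88 ≡ 1, so λ ≡ 18·22 ≡ 19.
  x = λ² - 14 - 14 = 361 - 28 ≡ 14; y = λ·(14 - 14) - 2 ≡ 27. → (14, 27)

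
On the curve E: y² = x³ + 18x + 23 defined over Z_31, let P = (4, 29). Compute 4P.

(30, 2)

Repeated addition: build up to 4P.
2P: tangent at (4, 29): λ = (3·4² + 18)/(2·29) ≡ 4/27. 27⁻¹ ≡ 23 (mod 31), so λ ≡ 4·23 ≡ 30.
  x = λ² - 4 - 4 = 900 - 8 ≡ 24; y = λ·(4 - 24) - 29 ≡ 22. → (24, 22)
3P: (24, 22) + (4, 29). λ = (29 - 22)/(4 - 24) ≡ 7/11 mod 31. 11⁻¹ ≡ 17 (mod 31), so λ ≡ 26.
  x = λ² - 24 - 4 = 676 - 28 ≡ 28; y = λ·(24 - 28) - 22 ≡ 29. → (28, 29)
4P: (28, 29) + (4, 29). λ = (29 - 29)/(4 - 28) ≡ 0/7 mod 31. 7⁻¹ ≡ 9 (mod 31), so λ ≡ 0.
  x = λ² - 28 - 4 = 0 - 32 ≡ 30; y = λ·(28 - 30) - 29 ≡ 2. → (30, 2)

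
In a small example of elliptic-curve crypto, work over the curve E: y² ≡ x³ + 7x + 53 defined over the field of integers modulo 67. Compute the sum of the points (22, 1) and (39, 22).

(22, 1) + (39, 22). λ = (22 - 1)/(39 - 22) ≡ 21/17 mod 67. 17⁻¹ ≡ 4 (mod 67), so λ ≡ 17.
  x = λ² - 22 - 39 = 289 - 61 ≡ 27; y = λ·(22 - 27) - 1 ≡ 48. → (27, 48)

(27, 48)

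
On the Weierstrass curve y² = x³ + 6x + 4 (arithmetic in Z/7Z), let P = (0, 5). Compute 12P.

(4, 1)

Double-and-add on 12 = (1100)₂. Start with P = (0, 5) for the leading 1-bit.
double: tangent at (0, 5): λ = (3·0² + 6)/(2·5) ≡ 6/3. 3⁻¹ ≡ 5 (mod 7) since 3·5 = 15 ≡ 1, so λ ≡ 6·5 ≡ 2.
  x = λ² - 0 - 0 = 4 - 0 ≡ 4; y = λ·(0 - 4) - 5 ≡ 1. → (4, 1)
add P: (4, 1) + (0, 5). λ = (5 - 1)/(0 - 4) ≡ 4/3 mod 7. 3⁻¹ ≡ 5 (mod 7) since 3·5 = 15 ≡ 1, so λ ≡ 6.
  x = λ² - 4 - 0 = 36 - 4 ≡ 4; y = λ·(4 - 4) - 1 ≡ 6. → (4, 6)
double: tangent at (4, 6): λ = (3·4² + 6)/(2·6) ≡ 5/5. 5⁻¹ ≡ 3 (mod 7), so λ ≡ 5·3 ≡ 1.
  x = λ² - 4 - 4 = 1 - 8 ≡ 0; y = λ·(4 - 0) - 6 ≡ 5. → (0, 5)
double: tangent at (0, 5): λ = (3·0² + 6)/(2·5) ≡ 6/3. 3⁻¹ ≡ 5 (mod 7), so λ ≡ 6·5 ≡ 2.
  x = λ² - 0 - 0 = 4 - 0 ≡ 4; y = λ·(0 - 4) - 5 ≡ 1. → (4, 1)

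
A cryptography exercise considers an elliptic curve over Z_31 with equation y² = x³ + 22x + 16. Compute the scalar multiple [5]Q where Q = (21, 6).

Double-and-add on 5 = (101)₂. Start with Q = (21, 6) for the leading 1-bit.
double: tangent at (21, 6): λ = (3·21² + 22)/(2·6) ≡ 12/12. 12⁻¹ ≡ 13 (mod 31), so λ ≡ 12·13 ≡ 1.
  x = λ² - 21 - 21 = 1 - 42 ≡ 21; y = λ·(21 - 21) - 6 ≡ 25. → (21, 25)
double: tangent at (21, 25): λ = (3·21² + 22)/(2·25) ≡ 12/19. 19⁻¹ ≡ 18 (mod 31) since 19·18 = 342 ≡ 1, so λ ≡ 12·18 ≡ 30.
  x = λ² - 21 - 21 = 900 - 42 ≡ 21; y = λ·(21 - 21) - 25 ≡ 6. → (21, 6)
add Q: tangent at (21, 6): λ = (3·21² + 22)/(2·6) ≡ 12/12. 12⁻¹ ≡ 13 (mod 31) since 12·13 = 156 ≡ 1, so λ ≡ 12·13 ≡ 1.
  x = λ² - 21 - 21 = 1 - 42 ≡ 21; y = λ·(21 - 21) - 6 ≡ 25. → (21, 25)

(21, 25)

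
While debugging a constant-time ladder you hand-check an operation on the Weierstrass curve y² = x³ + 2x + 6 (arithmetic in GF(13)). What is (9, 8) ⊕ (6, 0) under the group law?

(9, 8) + (6, 0). λ = (0 - 8)/(6 - 9) ≡ 5/10 mod 13. 10⁻¹ ≡ 4 (mod 13), so λ ≡ 7.
  x = λ² - 9 - 6 = 49 - 15 ≡ 8; y = λ·(9 - 8) - 8 ≡ 12. → (8, 12)

(8, 12)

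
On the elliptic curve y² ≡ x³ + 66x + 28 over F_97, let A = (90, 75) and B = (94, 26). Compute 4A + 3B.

First 4A:
Double-and-add on 4 = (100)₂. Start with A = (90, 75) for the leading 1-bit.
double: tangent at (90, 75): λ = (3·90² + 66)/(2·75) ≡ 19/53. 53⁻¹ ≡ 11 (mod 97), so λ ≡ 19·11 ≡ 15.
  x = λ² - 90 - 90 = 225 - 180 ≡ 45; y = λ·(90 - 45) - 75 ≡ 18. → (45, 18)
double: tangent at (45, 18): λ = (3·45² + 66)/(2·18) ≡ 30/36. 36⁻¹ ≡ 62 (mod 97) since 36·62 = 2232 ≡ 1, so λ ≡ 30·62 ≡ 17.
  x = λ² - 45 - 45 = 289 - 90 ≡ 5; y = λ·(45 - 5) - 18 ≡ 80. → (5, 80)
4A = (5, 80).
Next 3B:
Repeated addition: build up to 3B.
2B: tangent at (94, 26): λ = (3·94² + 66)/(2·26) ≡ 93/52. 52⁻¹ ≡ 28 (mod 97) since 52·28 = 1456 ≡ 1, so λ ≡ 93·28 ≡ 82.
  x = λ² - 94 - 94 = 6724 - 188 ≡ 37; y = λ·(94 - 37) - 26 ≡ 89. → (37, 89)
3B: (37, 89) + (94, 26). λ = (26 - 89)/(94 - 37) ≡ 34/57 mod 97. 57⁻¹ ≡ 80 (mod 97) since 57·80 = 4560 ≡ 1, so λ ≡ 4.
  x = λ² - 37 - 94 = 16 - 131 ≡ 79; y = λ·(37 - 79) - 89 ≡ 34. → (79, 34)
3B = (79, 34).
Finally 4A + 3B:
(5, 80) + (79, 34). λ = (34 - 80)/(79 - 5) ≡ 51/74 mod 97. 74⁻¹ ≡ 59 (mod 97) since 74·59 = 4366 ≡ 1, so λ ≡ 2.
  x = λ² - 5 - 79 = 4 - 84 ≡ 17; y = λ·(5 - 17) - 80 ≡ 90. → (17, 90)

(17, 90)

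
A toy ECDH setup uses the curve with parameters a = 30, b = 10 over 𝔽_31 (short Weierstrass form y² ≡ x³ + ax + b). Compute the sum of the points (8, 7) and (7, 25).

(30, 17)

(8, 7) + (7, 25). λ = (25 - 7)/(7 - 8) ≡ 18/30 mod 31. 30⁻¹ ≡ 30 (mod 31) since 30·30 = 900 ≡ 1, so λ ≡ 13.
  x = λ² - 8 - 7 = 169 - 15 ≡ 30; y = λ·(8 - 30) - 7 ≡ 17. → (30, 17)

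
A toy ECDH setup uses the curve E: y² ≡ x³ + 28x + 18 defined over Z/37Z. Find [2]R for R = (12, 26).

tangent at (12, 26): λ = (3·12² + 28)/(2·26) ≡ 16/15. 15⁻¹ ≡ 5 (mod 37) since 15·5 = 75 ≡ 1, so λ ≡ 16·5 ≡ 6.
  x = λ² - 12 - 12 = 36 - 24 ≡ 12; y = λ·(12 - 12) - 26 ≡ 11. → (12, 11)

(12, 11)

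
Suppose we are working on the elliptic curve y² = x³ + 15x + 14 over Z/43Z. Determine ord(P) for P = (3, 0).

2

2P: (3, 0) + (3, 0): same x and y₁ ≡ -y₂, so the sum is O.
2P = O, so the order is 2.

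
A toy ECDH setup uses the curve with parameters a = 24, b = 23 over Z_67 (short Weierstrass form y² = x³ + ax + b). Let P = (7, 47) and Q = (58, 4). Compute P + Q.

(7, 47) + (58, 4). λ = (4 - 47)/(58 - 7) ≡ 24/51 mod 67. 51⁻¹ ≡ 46 (mod 67) since 51·46 = 2346 ≡ 1, so λ ≡ 32.
  x = λ² - 7 - 58 = 1024 - 65 ≡ 21; y = λ·(7 - 21) - 47 ≡ 41. → (21, 41)

(21, 41)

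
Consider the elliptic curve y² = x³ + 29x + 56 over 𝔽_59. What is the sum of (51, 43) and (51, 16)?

The two points share x = 51 and their y-coordinates satisfy 43 + 16 ≡ 0 (mod 59), so they are inverses. Their sum is ∞.

O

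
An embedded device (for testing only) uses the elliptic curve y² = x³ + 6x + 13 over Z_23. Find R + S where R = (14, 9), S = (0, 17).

(14, 9) + (0, 17). λ = (17 - 9)/(0 - 14) ≡ 8/9 mod 23. 9⁻¹ ≡ 18 (mod 23) since 9·18 = 162 ≡ 1, so λ ≡ 6.
  x = λ² - 14 - 0 = 36 - 14 ≡ 22; y = λ·(14 - 22) - 9 ≡ 12. → (22, 12)

(22, 12)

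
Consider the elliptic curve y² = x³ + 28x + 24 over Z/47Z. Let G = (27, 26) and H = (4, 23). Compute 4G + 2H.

First 4G:
Repeated addition: build up to 4G.
2G: tangent at (27, 26): λ = (3·27² + 28)/(2·26) ≡ 6/5. 5⁻¹ ≡ 19 (mod 47), so λ ≡ 6·19 ≡ 20.
  x = λ² - 27 - 27 = 400 - 54 ≡ 17; y = λ·(27 - 17) - 26 ≡ 33. → (17, 33)
3G: (17, 33) + (27, 26). λ = (26 - 33)/(27 - 17) ≡ 40/10 mod 47. 10⁻¹ ≡ 33 (mod 47) since 10·33 = 330 ≡ 1, so λ ≡ 4.
  x = λ² - 17 - 27 = 16 - 44 ≡ 19; y = λ·(17 - 19) - 33 ≡ 6. → (19, 6)
4G: (19, 6) + (27, 26). λ = (26 - 6)/(27 - 19) ≡ 20/8 mod 47. 8⁻¹ ≡ 6 (mod 47) since 8·6 = 48 ≡ 1, so λ ≡ 26.
  x = λ² - 19 - 27 = 676 - 46 ≡ 19; y = λ·(19 - 19) - 6 ≡ 41. → (19, 41)
4G = (19, 41).
Next 2H:
Repeated addition: build up to 2H.
2H: tangent at (4, 23): λ = (3·4² + 28)/(2·23) ≡ 29/46. 46⁻¹ ≡ 46 (mod 47), so λ ≡ 29·46 ≡ 18.
  x = λ² - 4 - 4 = 324 - 8 ≡ 34; y = λ·(4 - 34) - 23 ≡ 1. → (34, 1)
2H = (34, 1).
Finally 4G + 2H:
(19, 41) + (34, 1). λ = (1 - 41)/(34 - 19) ≡ 7/15 mod 47. 15⁻¹ ≡ 22 (mod 47) since 15·22 = 330 ≡ 1, so λ ≡ 13.
  x = λ² - 19 - 34 = 169 - 53 ≡ 22; y = λ·(19 - 22) - 41 ≡ 14. → (22, 14)

(22, 14)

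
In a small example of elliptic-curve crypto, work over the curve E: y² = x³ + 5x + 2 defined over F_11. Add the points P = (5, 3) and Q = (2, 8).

(5, 3) + (2, 8). λ = (8 - 3)/(2 - 5) ≡ 5/8 mod 11. 8⁻¹ ≡ 7 (mod 11), so λ ≡ 2.
  x = λ² - 5 - 2 = 4 - 7 ≡ 8; y = λ·(5 - 8) - 3 ≡ 2. → (8, 2)

(8, 2)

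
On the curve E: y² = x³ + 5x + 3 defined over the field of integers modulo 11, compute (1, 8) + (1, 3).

O

The two points share x = 1 and their y-coordinates satisfy 8 + 3 ≡ 0 (mod 11), so they are inverses. Their sum is O.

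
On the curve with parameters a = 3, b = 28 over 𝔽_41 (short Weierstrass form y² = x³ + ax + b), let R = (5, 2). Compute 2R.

(32, 25)

tangent at (5, 2): λ = (3·5² + 3)/(2·2) ≡ 37/4. 4⁻¹ ≡ 31 (mod 41) since 4·31 = 124 ≡ 1, so λ ≡ 37·31 ≡ 40.
  x = λ² - 5 - 5 = 1600 - 10 ≡ 32; y = λ·(5 - 32) - 2 ≡ 25. → (32, 25)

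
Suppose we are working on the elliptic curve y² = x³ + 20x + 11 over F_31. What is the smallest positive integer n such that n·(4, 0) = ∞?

2

2P: (4, 0) + (4, 0): same x and y₁ ≡ -y₂, so the sum is ∞.
2P = ∞, so the order is 2.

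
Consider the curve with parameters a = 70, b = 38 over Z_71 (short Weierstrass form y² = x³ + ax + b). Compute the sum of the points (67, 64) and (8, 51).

(67, 64) + (8, 51). λ = (51 - 64)/(8 - 67) ≡ 58/12 mod 71. 12⁻¹ ≡ 6 (mod 71) since 12·6 = 72 ≡ 1, so λ ≡ 64.
  x = λ² - 67 - 8 = 4096 - 75 ≡ 45; y = λ·(67 - 45) - 64 ≡ 66. → (45, 66)

(45, 66)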